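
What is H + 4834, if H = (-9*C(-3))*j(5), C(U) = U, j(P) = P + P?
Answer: 5104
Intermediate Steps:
j(P) = 2*P
H = 270 (H = (-9*(-3))*(2*5) = 27*10 = 270)
H + 4834 = 270 + 4834 = 5104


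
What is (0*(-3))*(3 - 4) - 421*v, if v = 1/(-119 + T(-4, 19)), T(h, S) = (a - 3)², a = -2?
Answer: 421/94 ≈ 4.4787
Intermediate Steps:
T(h, S) = 25 (T(h, S) = (-2 - 3)² = (-5)² = 25)
v = -1/94 (v = 1/(-119 + 25) = 1/(-94) = -1/94 ≈ -0.010638)
(0*(-3))*(3 - 4) - 421*v = (0*(-3))*(3 - 4) - 421*(-1/94) = 0*(-1) + 421/94 = 0 + 421/94 = 421/94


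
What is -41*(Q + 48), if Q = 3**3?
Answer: -3075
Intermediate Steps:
Q = 27
-41*(Q + 48) = -41*(27 + 48) = -41*75 = -3075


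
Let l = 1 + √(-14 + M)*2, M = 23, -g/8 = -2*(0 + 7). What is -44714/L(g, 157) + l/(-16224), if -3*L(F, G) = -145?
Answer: -2176320823/2352480 ≈ -925.12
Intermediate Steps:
g = 112 (g = -(-16)*(0 + 7) = -(-16)*7 = -8*(-14) = 112)
L(F, G) = 145/3 (L(F, G) = -⅓*(-145) = 145/3)
l = 7 (l = 1 + √(-14 + 23)*2 = 1 + √9*2 = 1 + 3*2 = 1 + 6 = 7)
-44714/L(g, 157) + l/(-16224) = -44714/145/3 + 7/(-16224) = -44714*3/145 + 7*(-1/16224) = -134142/145 - 7/16224 = -2176320823/2352480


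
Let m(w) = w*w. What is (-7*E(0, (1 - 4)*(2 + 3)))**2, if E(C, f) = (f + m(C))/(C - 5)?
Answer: 441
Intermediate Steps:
m(w) = w**2
E(C, f) = (f + C**2)/(-5 + C) (E(C, f) = (f + C**2)/(C - 5) = (f + C**2)/(-5 + C))
(-7*E(0, (1 - 4)*(2 + 3)))**2 = (-7*((1 - 4)*(2 + 3) + 0**2)/(-5 + 0))**2 = (-7*(-3*5 + 0)/(-5))**2 = (-(-7)*(-15 + 0)/5)**2 = (-(-7)*(-15)/5)**2 = (-7*3)**2 = (-21)**2 = 441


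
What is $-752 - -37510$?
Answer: $36758$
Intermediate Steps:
$-752 - -37510 = -752 + 37510 = 36758$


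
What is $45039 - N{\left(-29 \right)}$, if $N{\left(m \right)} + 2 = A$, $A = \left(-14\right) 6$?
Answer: $45125$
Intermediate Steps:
$A = -84$
$N{\left(m \right)} = -86$ ($N{\left(m \right)} = -2 - 84 = -86$)
$45039 - N{\left(-29 \right)} = 45039 - -86 = 45039 + 86 = 45125$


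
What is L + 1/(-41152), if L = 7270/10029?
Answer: 299165011/412713408 ≈ 0.72487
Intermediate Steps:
L = 7270/10029 (L = 7270*(1/10029) = 7270/10029 ≈ 0.72490)
L + 1/(-41152) = 7270/10029 + 1/(-41152) = 7270/10029 - 1/41152 = 299165011/412713408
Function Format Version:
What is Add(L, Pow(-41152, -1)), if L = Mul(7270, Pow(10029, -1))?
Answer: Rational(299165011, 412713408) ≈ 0.72487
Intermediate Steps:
L = Rational(7270, 10029) (L = Mul(7270, Rational(1, 10029)) = Rational(7270, 10029) ≈ 0.72490)
Add(L, Pow(-41152, -1)) = Add(Rational(7270, 10029), Pow(-41152, -1)) = Add(Rational(7270, 10029), Rational(-1, 41152)) = Rational(299165011, 412713408)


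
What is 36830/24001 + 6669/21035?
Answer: 934781719/504861035 ≈ 1.8516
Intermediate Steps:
36830/24001 + 6669/21035 = 934781719/504861035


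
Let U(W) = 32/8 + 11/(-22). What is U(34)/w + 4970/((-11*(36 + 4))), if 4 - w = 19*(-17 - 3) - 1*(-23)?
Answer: -179263/15884 ≈ -11.286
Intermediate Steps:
w = 361 (w = 4 - (19*(-17 - 3) - 1*(-23)) = 4 - (19*(-20) + 23) = 4 - (-380 + 23) = 4 - 1*(-357) = 4 + 357 = 361)
U(W) = 7/2 (U(W) = 32*(⅛) + 11*(-1/22) = 4 - ½ = 7/2)
U(34)/w + 4970/((-11*(36 + 4))) = (7/2)/361 + 4970/((-11*(36 + 4))) = (7/2)*(1/361) + 4970/((-11*40)) = 7/722 + 4970/(-440) = 7/722 + 4970*(-1/440) = 7/722 - 497/44 = -179263/15884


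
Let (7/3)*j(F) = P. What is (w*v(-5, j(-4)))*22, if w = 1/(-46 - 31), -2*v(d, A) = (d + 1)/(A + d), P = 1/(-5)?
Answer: 10/89 ≈ 0.11236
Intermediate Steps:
P = -1/5 ≈ -0.20000
j(F) = -3/35 (j(F) = (3/7)*(-1/5) = -3/35)
v(d, A) = -(1 + d)/(2*(A + d)) (v(d, A) = -(d + 1)/(2*(A + d)) = -(1 + d)/(2*(A + d)))
w = -1/77 (w = 1/(-77) = -1/77 ≈ -0.012987)
(w*v(-5, j(-4)))*22 = -(-1 - 1*(-5))/(154*(-3/35 - 5))*22 = -(-1 + 5)/(154*(-178/35))*22 = -(-35)*4/(154*178)*22 = -1/77*(-35/89)*22 = (5/979)*22 = 10/89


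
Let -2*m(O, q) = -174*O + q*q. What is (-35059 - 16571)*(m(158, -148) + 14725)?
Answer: -904505970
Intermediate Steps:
m(O, q) = 87*O - q²/2 (m(O, q) = -(-174*O + q*q)/2 = -(-174*O + q²)/2 = -(q² - 174*O)/2 = 87*O - q²/2)
(-35059 - 16571)*(m(158, -148) + 14725) = (-35059 - 16571)*((87*158 - ½*(-148)²) + 14725) = -51630*((13746 - ½*21904) + 14725) = -51630*((13746 - 10952) + 14725) = -51630*(2794 + 14725) = -51630*17519 = -904505970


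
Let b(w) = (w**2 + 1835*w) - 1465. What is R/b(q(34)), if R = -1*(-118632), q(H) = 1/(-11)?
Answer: -14354472/197449 ≈ -72.700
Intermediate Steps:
q(H) = -1/11
b(w) = -1465 + w**2 + 1835*w
R = 118632
R/b(q(34)) = 118632/(-1465 + (-1/11)**2 + 1835*(-1/11)) = 118632/(-1465 + 1/121 - 1835/11) = 118632/(-197449/121) = 118632*(-121/197449) = -14354472/197449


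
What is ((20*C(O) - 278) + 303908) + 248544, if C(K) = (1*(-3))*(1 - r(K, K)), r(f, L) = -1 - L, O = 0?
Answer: 552054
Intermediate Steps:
C(K) = -6 - 3*K (C(K) = (1*(-3))*(1 - (-1 - K)) = -3*(1 + (1 + K)) = -3*(2 + K) = -6 - 3*K)
((20*C(O) - 278) + 303908) + 248544 = ((20*(-6 - 3*0) - 278) + 303908) + 248544 = ((20*(-6 + 0) - 278) + 303908) + 248544 = ((20*(-6) - 278) + 303908) + 248544 = ((-120 - 278) + 303908) + 248544 = (-398 + 303908) + 248544 = 303510 + 248544 = 552054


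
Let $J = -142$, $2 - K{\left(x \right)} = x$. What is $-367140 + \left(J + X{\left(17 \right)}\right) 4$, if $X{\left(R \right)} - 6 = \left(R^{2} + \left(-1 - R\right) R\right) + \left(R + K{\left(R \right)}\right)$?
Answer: $-367744$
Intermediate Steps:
$K{\left(x \right)} = 2 - x$
$X{\left(R \right)} = 8 + R^{2} + R \left(-1 - R\right)$ ($X{\left(R \right)} = 6 + \left(\left(R^{2} + \left(-1 - R\right) R\right) + \left(R - \left(-2 + R\right)\right)\right) = 6 + \left(\left(R^{2} + R \left(-1 - R\right)\right) + 2\right) = 6 + \left(2 + R^{2} + R \left(-1 - R\right)\right) = 8 + R^{2} + R \left(-1 - R\right)$)
$-367140 + \left(J + X{\left(17 \right)}\right) 4 = -367140 + \left(-142 + \left(8 - 17\right)\right) 4 = -367140 + \left(-142 - 9\right) 4 = -367140 - 604 = -367744$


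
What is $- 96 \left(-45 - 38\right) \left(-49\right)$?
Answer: $-390432$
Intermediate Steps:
$- 96 \left(-45 - 38\right) \left(-49\right) = - 96 \left(\left(-83\right) \left(-49\right)\right) = \left(-96\right) 4067 = -390432$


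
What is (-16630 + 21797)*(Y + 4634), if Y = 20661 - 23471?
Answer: 9424608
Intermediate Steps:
Y = -2810
(-16630 + 21797)*(Y + 4634) = (-16630 + 21797)*(-2810 + 4634) = 5167*1824 = 9424608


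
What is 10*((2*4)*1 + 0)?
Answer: 80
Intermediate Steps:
10*((2*4)*1 + 0) = 10*(8*1 + 0) = 10*(8 + 0) = 10*8 = 80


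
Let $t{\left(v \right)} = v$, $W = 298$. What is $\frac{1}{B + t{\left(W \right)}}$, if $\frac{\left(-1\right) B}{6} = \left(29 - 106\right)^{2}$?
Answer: $- \frac{1}{35276} \approx -2.8348 \cdot 10^{-5}$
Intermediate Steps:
$B = -35574$ ($B = - 6 \left(29 - 106\right)^{2} = - 6 \left(-77\right)^{2} = \left(-6\right) 5929 = -35574$)
$\frac{1}{B + t{\left(W \right)}} = \frac{1}{-35574 + 298} = \frac{1}{-35276} = - \frac{1}{35276}$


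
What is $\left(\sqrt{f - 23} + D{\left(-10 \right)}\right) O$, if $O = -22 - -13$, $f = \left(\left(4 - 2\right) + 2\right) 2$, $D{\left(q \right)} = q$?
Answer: $90 - 9 i \sqrt{15} \approx 90.0 - 34.857 i$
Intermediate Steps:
$f = 8$ ($f = \left(\left(4 - 2\right) + 2\right) 2 = \left(2 + 2\right) 2 = 4 \cdot 2 = 8$)
$O = -9$ ($O = -22 + 13 = -9$)
$\left(\sqrt{f - 23} + D{\left(-10 \right)}\right) O = \left(\sqrt{8 - 23} - 10\right) \left(-9\right) = \left(\sqrt{-15} - 10\right) \left(-9\right) = \left(i \sqrt{15} - 10\right) \left(-9\right) = \left(-10 + i \sqrt{15}\right) \left(-9\right) = 90 - 9 i \sqrt{15}$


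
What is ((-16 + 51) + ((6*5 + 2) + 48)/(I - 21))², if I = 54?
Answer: 1525225/1089 ≈ 1400.6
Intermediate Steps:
((-16 + 51) + ((6*5 + 2) + 48)/(I - 21))² = ((-16 + 51) + ((6*5 + 2) + 48)/(54 - 21))² = (35 + ((30 + 2) + 48)/33)² = (35 + (32 + 48)*(1/33))² = (35 + 80*(1/33))² = (35 + 80/33)² = (1235/33)² = 1525225/1089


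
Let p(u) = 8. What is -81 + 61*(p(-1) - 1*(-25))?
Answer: 1932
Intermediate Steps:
-81 + 61*(p(-1) - 1*(-25)) = -81 + 61*(8 - 1*(-25)) = -81 + 61*(8 + 25) = -81 + 61*33 = -81 + 2013 = 1932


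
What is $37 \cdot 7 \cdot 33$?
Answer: $8547$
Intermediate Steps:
$37 \cdot 7 \cdot 33 = 259 \cdot 33 = 8547$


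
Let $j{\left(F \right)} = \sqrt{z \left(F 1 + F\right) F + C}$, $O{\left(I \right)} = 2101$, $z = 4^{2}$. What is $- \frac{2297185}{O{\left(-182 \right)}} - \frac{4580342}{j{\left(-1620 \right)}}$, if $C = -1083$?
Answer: $- \frac{208835}{191} - \frac{4580342 \sqrt{83979717}}{83979717} \approx -1593.2$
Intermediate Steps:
$z = 16$
$j{\left(F \right)} = \sqrt{-1083 + 32 F^{2}}$ ($j{\left(F \right)} = \sqrt{16 \left(F 1 + F\right) F - 1083} = \sqrt{16 \left(F + F\right) F - 1083} = \sqrt{16 \cdot 2 F F - 1083} = \sqrt{32 F F - 1083} = \sqrt{32 F^{2} - 1083} = \sqrt{-1083 + 32 F^{2}}$)
$- \frac{2297185}{O{\left(-182 \right)}} - \frac{4580342}{j{\left(-1620 \right)}} = - \frac{2297185}{2101} - \frac{4580342}{\sqrt{-1083 + 32 \left(-1620\right)^{2}}} = \left(-2297185\right) \frac{1}{2101} - \frac{4580342}{\sqrt{-1083 + 32 \cdot 2624400}} = - \frac{208835}{191} - \frac{4580342}{\sqrt{-1083 + 83980800}} = - \frac{208835}{191} - \frac{4580342}{\sqrt{83979717}} = - \frac{208835}{191} - 4580342 \frac{\sqrt{83979717}}{83979717} = - \frac{208835}{191} - \frac{4580342 \sqrt{83979717}}{83979717}$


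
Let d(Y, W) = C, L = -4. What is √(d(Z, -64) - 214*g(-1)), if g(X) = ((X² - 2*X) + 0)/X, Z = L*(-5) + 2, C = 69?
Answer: 3*√79 ≈ 26.665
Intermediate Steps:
Z = 22 (Z = -4*(-5) + 2 = 20 + 2 = 22)
d(Y, W) = 69
g(X) = (X² - 2*X)/X
√(d(Z, -64) - 214*g(-1)) = √(69 - 214*(-2 - 1)) = √(69 - 214*(-3)) = √(69 + 642) = √711 = 3*√79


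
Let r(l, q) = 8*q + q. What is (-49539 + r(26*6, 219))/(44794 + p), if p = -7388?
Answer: -23784/18703 ≈ -1.2717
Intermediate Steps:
r(l, q) = 9*q
(-49539 + r(26*6, 219))/(44794 + p) = (-49539 + 9*219)/(44794 - 7388) = (-49539 + 1971)/37406 = -47568*1/37406 = -23784/18703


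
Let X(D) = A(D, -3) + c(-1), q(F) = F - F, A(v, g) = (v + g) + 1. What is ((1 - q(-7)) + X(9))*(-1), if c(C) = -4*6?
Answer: 16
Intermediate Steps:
A(v, g) = 1 + g + v (A(v, g) = (g + v) + 1 = 1 + g + v)
q(F) = 0
c(C) = -24
X(D) = -26 + D (X(D) = (1 - 3 + D) - 24 = (-2 + D) - 24 = -26 + D)
((1 - q(-7)) + X(9))*(-1) = ((1 - 1*0) + (-26 + 9))*(-1) = ((1 + 0) - 17)*(-1) = (1 - 17)*(-1) = -16*(-1) = 16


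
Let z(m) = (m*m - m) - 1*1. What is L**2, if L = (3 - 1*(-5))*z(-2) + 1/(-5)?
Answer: 39601/25 ≈ 1584.0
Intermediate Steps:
z(m) = -1 + m**2 - m (z(m) = (m**2 - m) - 1 = -1 + m**2 - m)
L = 199/5 (L = (3 - 1*(-5))*(-1 + (-2)**2 - 1*(-2)) + 1/(-5) = (3 + 5)*(-1 + 4 + 2) - 1/5 = 8*5 - 1/5 = 40 - 1/5 = 199/5 ≈ 39.800)
L**2 = (199/5)**2 = 39601/25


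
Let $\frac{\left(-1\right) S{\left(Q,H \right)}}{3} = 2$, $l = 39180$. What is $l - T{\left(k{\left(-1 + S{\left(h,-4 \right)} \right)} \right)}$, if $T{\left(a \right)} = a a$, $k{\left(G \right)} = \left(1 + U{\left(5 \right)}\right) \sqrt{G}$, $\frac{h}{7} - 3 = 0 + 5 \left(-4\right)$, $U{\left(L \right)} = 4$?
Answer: $39355$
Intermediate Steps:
$h = -119$ ($h = 21 + 7 \left(0 + 5 \left(-4\right)\right) = 21 + 7 \left(0 - 20\right) = 21 + 7 \left(-20\right) = 21 - 140 = -119$)
$S{\left(Q,H \right)} = -6$ ($S{\left(Q,H \right)} = \left(-3\right) 2 = -6$)
$k{\left(G \right)} = 5 \sqrt{G}$ ($k{\left(G \right)} = \left(1 + 4\right) \sqrt{G} = 5 \sqrt{G}$)
$T{\left(a \right)} = a^{2}$
$l - T{\left(k{\left(-1 + S{\left(h,-4 \right)} \right)} \right)} = 39180 - \left(5 \sqrt{-1 - 6}\right)^{2} = 39180 - \left(5 \sqrt{-7}\right)^{2} = 39180 - \left(5 i \sqrt{7}\right)^{2} = 39180 - -175 = 39180 + 175 = 39355$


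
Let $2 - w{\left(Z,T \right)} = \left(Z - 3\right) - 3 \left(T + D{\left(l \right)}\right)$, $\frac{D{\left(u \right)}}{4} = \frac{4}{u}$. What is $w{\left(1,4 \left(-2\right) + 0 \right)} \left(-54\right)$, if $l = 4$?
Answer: $432$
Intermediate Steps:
$D{\left(u \right)} = \frac{16}{u}$ ($D{\left(u \right)} = 4 \frac{4}{u} = \frac{16}{u}$)
$w{\left(Z,T \right)} = 17 - Z + 3 T$ ($w{\left(Z,T \right)} = 2 - \left(\left(Z - 3\right) - 3 \left(T + \frac{16}{4}\right)\right) = 2 - \left(\left(Z - 3\right) - 3 \left(T + 16 \cdot \frac{1}{4}\right)\right) = 2 - \left(\left(-3 + Z\right) - 3 \left(T + 4\right)\right) = 2 - \left(\left(-3 + Z\right) - 3 \left(4 + T\right)\right) = 2 - \left(\left(-3 + Z\right) - \left(12 + 3 T\right)\right) = 2 - \left(-15 + Z - 3 T\right) = 2 + \left(15 - Z + 3 T\right) = 17 - Z + 3 T$)
$w{\left(1,4 \left(-2\right) + 0 \right)} \left(-54\right) = \left(17 - 1 + 3 \left(4 \left(-2\right) + 0\right)\right) \left(-54\right) = \left(17 - 1 + 3 \left(-8 + 0\right)\right) \left(-54\right) = \left(17 - 1 + 3 \left(-8\right)\right) \left(-54\right) = \left(17 - 1 - 24\right) \left(-54\right) = \left(-8\right) \left(-54\right) = 432$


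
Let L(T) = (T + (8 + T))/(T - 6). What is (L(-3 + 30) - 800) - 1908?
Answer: -56806/21 ≈ -2705.0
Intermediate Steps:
L(T) = (8 + 2*T)/(-6 + T)
(L(-3 + 30) - 800) - 1908 = (2*(4 + (-3 + 30))/(-6 + (-3 + 30)) - 800) - 1908 = (2*(4 + 27)/(-6 + 27) - 800) - 1908 = (2*31/21 - 800) - 1908 = (2*(1/21)*31 - 800) - 1908 = (62/21 - 800) - 1908 = -16738/21 - 1908 = -56806/21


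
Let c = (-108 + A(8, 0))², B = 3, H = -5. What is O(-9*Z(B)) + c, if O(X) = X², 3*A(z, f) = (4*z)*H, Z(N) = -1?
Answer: 234985/9 ≈ 26109.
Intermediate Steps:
A(z, f) = -20*z/3 (A(z, f) = ((4*z)*(-5))/3 = (-20*z)/3 = -20*z/3)
c = 234256/9 (c = (-108 - 20/3*8)² = (-108 - 160/3)² = (-484/3)² = 234256/9 ≈ 26028.)
O(-9*Z(B)) + c = (-9*(-1))² + 234256/9 = 9² + 234256/9 = 81 + 234256/9 = 234985/9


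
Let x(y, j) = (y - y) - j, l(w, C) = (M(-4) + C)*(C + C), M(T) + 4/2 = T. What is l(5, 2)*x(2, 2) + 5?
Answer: 37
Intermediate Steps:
M(T) = -2 + T
l(w, C) = 2*C*(-6 + C) (l(w, C) = ((-2 - 4) + C)*(C + C) = (-6 + C)*(2*C) = 2*C*(-6 + C))
x(y, j) = -j (x(y, j) = 0 - j = -j)
l(5, 2)*x(2, 2) + 5 = (2*2*(-6 + 2))*(-1*2) + 5 = (2*2*(-4))*(-2) + 5 = -16*(-2) + 5 = 32 + 5 = 37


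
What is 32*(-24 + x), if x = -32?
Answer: -1792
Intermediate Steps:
32*(-24 + x) = 32*(-24 - 32) = 32*(-56) = -1792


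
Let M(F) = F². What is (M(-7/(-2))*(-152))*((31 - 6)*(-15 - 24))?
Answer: 1815450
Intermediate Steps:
(M(-7/(-2))*(-152))*((31 - 6)*(-15 - 24)) = ((-7/(-2))²*(-152))*((31 - 6)*(-15 - 24)) = ((-7*(-½))²*(-152))*(25*(-39)) = ((7/2)²*(-152))*(-975) = ((49/4)*(-152))*(-975) = -1862*(-975) = 1815450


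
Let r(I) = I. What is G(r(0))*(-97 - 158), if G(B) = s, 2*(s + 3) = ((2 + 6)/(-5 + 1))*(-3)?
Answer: 0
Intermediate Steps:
s = 0 (s = -3 + (((2 + 6)/(-5 + 1))*(-3))/2 = -3 + ((8/(-4))*(-3))/2 = -3 + ((8*(-¼))*(-3))/2 = -3 + (-2*(-3))/2 = -3 + (½)*6 = -3 + 3 = 0)
G(B) = 0
G(r(0))*(-97 - 158) = 0*(-97 - 158) = 0*(-255) = 0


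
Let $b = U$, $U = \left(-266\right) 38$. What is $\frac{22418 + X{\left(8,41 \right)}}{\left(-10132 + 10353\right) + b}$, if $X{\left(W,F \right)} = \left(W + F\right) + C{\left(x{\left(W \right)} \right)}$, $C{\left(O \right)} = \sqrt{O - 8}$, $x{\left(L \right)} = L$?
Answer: $- \frac{22467}{9887} \approx -2.2724$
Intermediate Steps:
$U = -10108$
$C{\left(O \right)} = \sqrt{-8 + O}$
$b = -10108$
$X{\left(W,F \right)} = F + W + \sqrt{-8 + W}$ ($X{\left(W,F \right)} = \left(W + F\right) + \sqrt{-8 + W} = \left(F + W\right) + \sqrt{-8 + W} = F + W + \sqrt{-8 + W}$)
$\frac{22418 + X{\left(8,41 \right)}}{\left(-10132 + 10353\right) + b} = \frac{22418 + \left(41 + 8 + \sqrt{-8 + 8}\right)}{\left(-10132 + 10353\right) - 10108} = \frac{22418 + \left(41 + 8 + \sqrt{0}\right)}{221 - 10108} = \frac{22418 + \left(41 + 8 + 0\right)}{-9887} = \left(22418 + 49\right) \left(- \frac{1}{9887}\right) = 22467 \left(- \frac{1}{9887}\right) = - \frac{22467}{9887}$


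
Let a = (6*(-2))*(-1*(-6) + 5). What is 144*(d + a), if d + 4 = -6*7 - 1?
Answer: -25776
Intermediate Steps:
d = -47 (d = -4 + (-6*7 - 1) = -4 + (-42 - 1) = -4 - 43 = -47)
a = -132 (a = -12*(6 + 5) = -12*11 = -132)
144*(d + a) = 144*(-47 - 132) = 144*(-179) = -25776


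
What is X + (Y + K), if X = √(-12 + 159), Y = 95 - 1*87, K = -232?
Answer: -224 + 7*√3 ≈ -211.88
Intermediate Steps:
Y = 8 (Y = 95 - 87 = 8)
X = 7*√3 (X = √147 = 7*√3 ≈ 12.124)
X + (Y + K) = 7*√3 + (8 - 232) = 7*√3 - 224 = -224 + 7*√3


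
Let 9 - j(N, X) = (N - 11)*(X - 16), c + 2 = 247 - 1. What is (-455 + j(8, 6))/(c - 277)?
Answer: 476/33 ≈ 14.424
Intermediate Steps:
c = 244 (c = -2 + (247 - 1) = -2 + 246 = 244)
j(N, X) = 9 - (-16 + X)*(-11 + N) (j(N, X) = 9 - (N - 11)*(X - 16) = 9 - (-11 + N)*(-16 + X) = 9 - (-16 + X)*(-11 + N))
(-455 + j(8, 6))/(c - 277) = (-455 + (-167 + 11*6 + 16*8 - 1*8*6))/(244 - 277) = (-455 + (-167 + 66 + 128 - 48))/(-33) = (-455 - 21)*(-1/33) = -476*(-1/33) = 476/33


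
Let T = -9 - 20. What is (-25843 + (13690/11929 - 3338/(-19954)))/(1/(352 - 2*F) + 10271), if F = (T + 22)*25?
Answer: -2159046285309576/858131634728819 ≈ -2.5160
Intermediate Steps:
T = -29
F = -175 (F = (-29 + 22)*25 = -7*25 = -175)
(-25843 + (13690/11929 - 3338/(-19954)))/(1/(352 - 2*F) + 10271) = (-25843 + (13690/11929 - 3338/(-19954)))/(1/(352 - 2*(-175)) + 10271) = (-25843 + (13690*(1/11929) - 3338*(-1/19954)))/(1/(352 + 350) + 10271) = (-25843 + (13690/11929 + 1669/9977))/(1/702 + 10271) = (-25843 + 156494631/119015633)/(1/702 + 10271) = -3075564508988/(119015633*7210243/702) = -3075564508988/119015633*702/7210243 = -2159046285309576/858131634728819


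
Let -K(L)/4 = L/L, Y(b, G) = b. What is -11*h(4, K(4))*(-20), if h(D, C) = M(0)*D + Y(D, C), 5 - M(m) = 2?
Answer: 3520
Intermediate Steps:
K(L) = -4 (K(L) = -4*L/L = -4*1 = -4)
M(m) = 3 (M(m) = 5 - 1*2 = 5 - 2 = 3)
h(D, C) = 4*D (h(D, C) = 3*D + D = 4*D)
-11*h(4, K(4))*(-20) = -44*4*(-20) = -11*16*(-20) = -176*(-20) = 3520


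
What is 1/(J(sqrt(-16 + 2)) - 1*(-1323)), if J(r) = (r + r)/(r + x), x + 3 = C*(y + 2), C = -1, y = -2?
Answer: 4351/5761673 + 6*I*sqrt(14)/40331711 ≈ 0.00075516 + 5.5663e-7*I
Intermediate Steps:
x = -3 (x = -3 - (-2 + 2) = -3 - 1*0 = -3 + 0 = -3)
J(r) = 2*r/(-3 + r) (J(r) = (r + r)/(r - 3) = (2*r)/(-3 + r) = 2*r/(-3 + r))
1/(J(sqrt(-16 + 2)) - 1*(-1323)) = 1/(2*sqrt(-16 + 2)/(-3 + sqrt(-16 + 2)) - 1*(-1323)) = 1/(2*sqrt(-14)/(-3 + sqrt(-14)) + 1323) = 1/(2*(I*sqrt(14))/(-3 + I*sqrt(14)) + 1323) = 1/(2*I*sqrt(14)/(-3 + I*sqrt(14)) + 1323) = 1/(1323 + 2*I*sqrt(14)/(-3 + I*sqrt(14)))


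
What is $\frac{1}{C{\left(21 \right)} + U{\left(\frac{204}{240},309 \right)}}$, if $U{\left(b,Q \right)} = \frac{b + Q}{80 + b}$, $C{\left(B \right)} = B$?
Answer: $\frac{1617}{40154} \approx 0.04027$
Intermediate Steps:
$U{\left(b,Q \right)} = \frac{Q + b}{80 + b}$
$\frac{1}{C{\left(21 \right)} + U{\left(\frac{204}{240},309 \right)}} = \frac{1}{21 + \frac{309 + \frac{204}{240}}{80 + \frac{204}{240}}} = \frac{1}{21 + \frac{309 + 204 \cdot \frac{1}{240}}{80 + 204 \cdot \frac{1}{240}}} = \frac{1}{21 + \frac{309 + \frac{17}{20}}{80 + \frac{17}{20}}} = \frac{1}{21 + \frac{1}{\frac{1617}{20}} \cdot \frac{6197}{20}} = \frac{1}{21 + \frac{20}{1617} \cdot \frac{6197}{20}} = \frac{1}{21 + \frac{6197}{1617}} = \frac{1}{\frac{40154}{1617}} = \frac{1617}{40154}$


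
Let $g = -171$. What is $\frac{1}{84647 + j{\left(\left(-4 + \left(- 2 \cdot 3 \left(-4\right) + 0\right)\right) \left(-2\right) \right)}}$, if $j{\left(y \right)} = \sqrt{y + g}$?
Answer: $\frac{84647}{7165114820} - \frac{i \sqrt{211}}{7165114820} \approx 1.1814 \cdot 10^{-5} - 2.0273 \cdot 10^{-9} i$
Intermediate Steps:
$j{\left(y \right)} = \sqrt{-171 + y}$ ($j{\left(y \right)} = \sqrt{y - 171} = \sqrt{-171 + y}$)
$\frac{1}{84647 + j{\left(\left(-4 + \left(- 2 \cdot 3 \left(-4\right) + 0\right)\right) \left(-2\right) \right)}} = \frac{1}{84647 + \sqrt{-171 + \left(-4 + \left(- 2 \cdot 3 \left(-4\right) + 0\right)\right) \left(-2\right)}} = \frac{1}{84647 + \sqrt{-171 + \left(-4 + \left(\left(-2\right) \left(-12\right) + 0\right)\right) \left(-2\right)}} = \frac{1}{84647 + \sqrt{-171 + \left(-4 + \left(24 + 0\right)\right) \left(-2\right)}} = \frac{1}{84647 + \sqrt{-171 + \left(-4 + 24\right) \left(-2\right)}} = \frac{1}{84647 + \sqrt{-171 + 20 \left(-2\right)}} = \frac{1}{84647 + \sqrt{-171 - 40}} = \frac{1}{84647 + \sqrt{-211}} = \frac{1}{84647 + i \sqrt{211}}$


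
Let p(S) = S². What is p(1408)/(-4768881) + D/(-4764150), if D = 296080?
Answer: -361890871736/757322147205 ≈ -0.47786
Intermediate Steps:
p(1408)/(-4768881) + D/(-4764150) = 1408²/(-4768881) + 296080/(-4764150) = 1982464*(-1/4768881) + 296080*(-1/4764150) = -1982464/4768881 - 29608/476415 = -361890871736/757322147205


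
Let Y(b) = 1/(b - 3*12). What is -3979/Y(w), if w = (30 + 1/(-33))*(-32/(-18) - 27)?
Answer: 935840905/297 ≈ 3.1510e+6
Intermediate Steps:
w = -224503/297 (w = (30 - 1/33)*(-32*(-1/18) - 27) = 989*(16/9 - 27)/33 = (989/33)*(-227/9) = -224503/297 ≈ -755.90)
Y(b) = 1/(-36 + b) (Y(b) = 1/(b - 36) = 1/(-36 + b))
-3979/Y(w) = -3979/(1/(-36 - 224503/297)) = -3979/(1/(-235195/297)) = -3979/(-297/235195) = -3979*(-235195/297) = 935840905/297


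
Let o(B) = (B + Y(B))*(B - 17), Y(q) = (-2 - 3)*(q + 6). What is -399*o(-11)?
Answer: 156408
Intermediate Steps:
Y(q) = -30 - 5*q (Y(q) = -5*(6 + q) = -30 - 5*q)
o(B) = (-30 - 4*B)*(-17 + B) (o(B) = (B + (-30 - 5*B))*(B - 17) = (-30 - 4*B)*(-17 + B))
-399*o(-11) = -399*(510 - 4*(-11)² + 38*(-11)) = -399*(510 - 4*121 - 418) = -399*(510 - 484 - 418) = -399*(-392) = 156408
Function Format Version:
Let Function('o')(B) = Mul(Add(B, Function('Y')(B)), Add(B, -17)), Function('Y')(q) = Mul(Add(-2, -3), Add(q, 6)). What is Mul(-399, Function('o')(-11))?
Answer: 156408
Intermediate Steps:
Function('Y')(q) = Add(-30, Mul(-5, q)) (Function('Y')(q) = Mul(-5, Add(6, q)) = Add(-30, Mul(-5, q)))
Function('o')(B) = Mul(Add(-30, Mul(-4, B)), Add(-17, B)) (Function('o')(B) = Mul(Add(B, Add(-30, Mul(-5, B))), Add(B, -17)) = Mul(Add(-30, Mul(-4, B)), Add(-17, B)))
Mul(-399, Function('o')(-11)) = Mul(-399, Add(510, Mul(-4, Pow(-11, 2)), Mul(38, -11))) = Mul(-399, Add(510, Mul(-4, 121), -418)) = Mul(-399, Add(510, -484, -418)) = Mul(-399, -392) = 156408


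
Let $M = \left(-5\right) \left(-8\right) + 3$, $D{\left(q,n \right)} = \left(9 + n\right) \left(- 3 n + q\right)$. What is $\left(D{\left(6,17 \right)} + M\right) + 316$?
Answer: $-811$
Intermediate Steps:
$D{\left(q,n \right)} = \left(9 + n\right) \left(q - 3 n\right)$
$M = 43$ ($M = 40 + 3 = 43$)
$\left(D{\left(6,17 \right)} + M\right) + 316 = \left(\left(\left(-27\right) 17 - 3 \cdot 17^{2} + 9 \cdot 6 + 17 \cdot 6\right) + 43\right) + 316 = \left(\left(-459 - 867 + 54 + 102\right) + 43\right) + 316 = \left(-1170 + 43\right) + 316 = -1127 + 316 = -811$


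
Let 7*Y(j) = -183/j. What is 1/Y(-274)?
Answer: 1918/183 ≈ 10.481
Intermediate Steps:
Y(j) = -183/(7*j) (Y(j) = (-183/j)/7 = -183/(7*j))
1/Y(-274) = 1/(-183/7/(-274)) = 1/(-183/7*(-1/274)) = 1/(183/1918) = 1918/183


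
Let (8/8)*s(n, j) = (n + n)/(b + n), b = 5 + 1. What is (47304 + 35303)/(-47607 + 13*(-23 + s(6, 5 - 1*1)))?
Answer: -82607/47893 ≈ -1.7248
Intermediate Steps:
b = 6
s(n, j) = 2*n/(6 + n) (s(n, j) = (n + n)/(6 + n) = (2*n)/(6 + n) = 2*n/(6 + n))
(47304 + 35303)/(-47607 + 13*(-23 + s(6, 5 - 1*1))) = (47304 + 35303)/(-47607 + 13*(-23 + 2*6/(6 + 6))) = 82607/(-47607 + 13*(-23 + 2*6/12)) = 82607/(-47607 + 13*(-23 + 2*6*(1/12))) = 82607/(-47607 + 13*(-23 + 1)) = 82607/(-47607 + 13*(-22)) = 82607/(-47607 - 286) = 82607/(-47893) = 82607*(-1/47893) = -82607/47893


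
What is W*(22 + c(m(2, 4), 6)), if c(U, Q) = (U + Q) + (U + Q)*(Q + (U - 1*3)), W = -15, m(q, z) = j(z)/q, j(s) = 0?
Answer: -690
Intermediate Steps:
m(q, z) = 0 (m(q, z) = 0/q = 0)
c(U, Q) = Q + U + (Q + U)*(-3 + Q + U) (c(U, Q) = (Q + U) + (Q + U)*(Q + (U - 3)) = (Q + U) + (Q + U)*(Q + (-3 + U)) = (Q + U) + (Q + U)*(-3 + Q + U) = Q + U + (Q + U)*(-3 + Q + U))
W*(22 + c(m(2, 4), 6)) = -15*(22 + (6**2 + 0**2 - 2*6 - 2*0 + 2*6*0)) = -15*(22 + (36 + 0 - 12 + 0 + 0)) = -15*(22 + 24) = -15*46 = -690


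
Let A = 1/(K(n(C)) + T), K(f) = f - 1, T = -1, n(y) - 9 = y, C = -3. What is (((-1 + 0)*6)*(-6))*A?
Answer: 9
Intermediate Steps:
n(y) = 9 + y
K(f) = -1 + f
A = 1/4 (A = 1/((-1 + (9 - 3)) - 1) = 1/((-1 + 6) - 1) = 1/(5 - 1) = 1/4 ≈ 0.25000)
(((-1 + 0)*6)*(-6))*A = (((-1 + 0)*6)*(-6))*(1/4) = (-1*6*(-6))*(1/4) = -6*(-6)*(1/4) = 36*(1/4) = 9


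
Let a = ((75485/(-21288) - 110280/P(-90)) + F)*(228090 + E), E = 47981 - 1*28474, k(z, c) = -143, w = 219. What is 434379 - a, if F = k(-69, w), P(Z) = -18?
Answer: -10503680743005/7096 ≈ -1.4802e+9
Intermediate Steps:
F = -143
E = 19507 (E = 47981 - 28474 = 19507)
a = 10506763096389/7096 (a = ((75485/(-21288) - 110280/(-18)) - 143)*(228090 + 19507) = ((75485*(-1/21288) - 110280*(-1/18)) - 143)*247597 = ((-75485/21288 + 18380/3) - 143)*247597 = (43449665/7096 - 143)*247597 = (42434937/7096)*247597 = 10506763096389/7096 ≈ 1.4807e+9)
434379 - a = 434379 - 1*10506763096389/7096 = 434379 - 10506763096389/7096 = -10503680743005/7096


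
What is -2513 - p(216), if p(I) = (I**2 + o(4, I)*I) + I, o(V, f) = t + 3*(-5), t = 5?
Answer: -47225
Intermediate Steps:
o(V, f) = -10 (o(V, f) = 5 + 3*(-5) = 5 - 15 = -10)
p(I) = I**2 - 9*I (p(I) = (I**2 - 10*I) + I = I**2 - 9*I)
-2513 - p(216) = -2513 - 216*(-9 + 216) = -2513 - 216*207 = -2513 - 1*44712 = -2513 - 44712 = -47225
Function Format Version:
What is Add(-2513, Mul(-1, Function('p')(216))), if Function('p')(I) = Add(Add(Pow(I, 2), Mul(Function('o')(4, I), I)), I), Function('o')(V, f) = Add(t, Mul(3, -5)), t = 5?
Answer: -47225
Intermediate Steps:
Function('o')(V, f) = -10 (Function('o')(V, f) = Add(5, Mul(3, -5)) = Add(5, -15) = -10)
Function('p')(I) = Add(Pow(I, 2), Mul(-9, I)) (Function('p')(I) = Add(Add(Pow(I, 2), Mul(-10, I)), I) = Add(Pow(I, 2), Mul(-9, I)))
Add(-2513, Mul(-1, Function('p')(216))) = Add(-2513, Mul(-1, Mul(216, Add(-9, 216)))) = Add(-2513, Mul(-1, Mul(216, 207))) = Add(-2513, Mul(-1, 44712)) = Add(-2513, -44712) = -47225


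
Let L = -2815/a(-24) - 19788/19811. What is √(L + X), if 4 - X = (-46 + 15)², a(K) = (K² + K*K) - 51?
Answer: 2*I*√114248354409077295/21811911 ≈ 30.993*I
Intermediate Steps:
a(K) = -51 + 2*K² (a(K) = (K² + K²) - 51 = 2*K² - 51 = -51 + 2*K²)
X = -957 (X = 4 - (-46 + 15)² = 4 - 1*(-31)² = 4 - 1*961 = 4 - 961 = -957)
L = -77554553/21811911 (L = -2815/(-51 + 2*(-24)²) - 19788/19811 = -2815/(-51 + 2*576) - 19788*1/19811 = -2815/(-51 + 1152) - 19788/19811 = -2815/1101 - 19788/19811 = -77554553/21811911 ≈ -3.5556)
√(L + X) = √(-77554553/21811911 - 957) = √(-20951553380/21811911) = 2*I*√114248354409077295/21811911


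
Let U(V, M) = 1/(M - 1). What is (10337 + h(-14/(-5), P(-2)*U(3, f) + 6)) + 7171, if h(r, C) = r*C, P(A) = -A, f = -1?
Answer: 17522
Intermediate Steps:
U(V, M) = 1/(-1 + M)
h(r, C) = C*r
(10337 + h(-14/(-5), P(-2)*U(3, f) + 6)) + 7171 = (10337 + ((-1*(-2))/(-1 - 1) + 6)*(-14/(-5))) + 7171 = (10337 + (2/(-2) + 6)*(-⅕*(-14))) + 7171 = (10337 + (2*(-½) + 6)*(14/5)) + 7171 = (10337 + (-1 + 6)*(14/5)) + 7171 = (10337 + 5*(14/5)) + 7171 = (10337 + 14) + 7171 = 10351 + 7171 = 17522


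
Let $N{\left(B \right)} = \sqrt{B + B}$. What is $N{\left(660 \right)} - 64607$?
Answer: $-64607 + 2 \sqrt{330} \approx -64571.0$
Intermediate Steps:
$N{\left(B \right)} = \sqrt{2} \sqrt{B}$ ($N{\left(B \right)} = \sqrt{2 B} = \sqrt{2} \sqrt{B}$)
$N{\left(660 \right)} - 64607 = \sqrt{2} \sqrt{660} - 64607 = \sqrt{2} \cdot 2 \sqrt{165} - 64607 = 2 \sqrt{330} - 64607 = -64607 + 2 \sqrt{330}$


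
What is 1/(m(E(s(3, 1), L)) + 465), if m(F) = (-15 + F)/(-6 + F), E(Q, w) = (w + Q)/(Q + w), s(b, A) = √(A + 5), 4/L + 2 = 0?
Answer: 5/2339 ≈ 0.0021377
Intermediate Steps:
L = -2 (L = 4/(-2 + 0) = 4/(-2) = 4*(-½) = -2)
s(b, A) = √(5 + A)
E(Q, w) = 1 (E(Q, w) = (Q + w)/(Q + w) = 1)
m(F) = (-15 + F)/(-6 + F)
1/(m(E(s(3, 1), L)) + 465) = 1/((-15 + 1)/(-6 + 1) + 465) = 1/(-14/(-5) + 465) = 1/(-⅕*(-14) + 465) = 1/(14/5 + 465) = 1/(2339/5) = 5/2339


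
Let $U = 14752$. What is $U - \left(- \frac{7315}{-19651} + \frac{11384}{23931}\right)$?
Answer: $\frac{6936995968663}{470268081} \approx 14751.0$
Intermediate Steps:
$U - \left(- \frac{7315}{-19651} + \frac{11384}{23931}\right) = 14752 - \left(- \frac{7315}{-19651} + \frac{11384}{23931}\right) = 14752 - \left(\left(-7315\right) \left(- \frac{1}{19651}\right) + 11384 \cdot \frac{1}{23931}\right) = 14752 - \left(\frac{7315}{19651} + \frac{11384}{23931}\right) = 14752 - \frac{398762249}{470268081} = \frac{6936995968663}{470268081}$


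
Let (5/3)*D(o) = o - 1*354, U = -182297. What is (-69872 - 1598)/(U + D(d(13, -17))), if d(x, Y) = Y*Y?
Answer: 5105/13024 ≈ 0.39197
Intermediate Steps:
d(x, Y) = Y**2
D(o) = -1062/5 + 3*o/5 (D(o) = 3*(o - 1*354)/5 = 3*(o - 354)/5 = 3*(-354 + o)/5 = -1062/5 + 3*o/5)
(-69872 - 1598)/(U + D(d(13, -17))) = (-69872 - 1598)/(-182297 + (-1062/5 + (3/5)*(-17)**2)) = -71470/(-182297 + (-1062/5 + (3/5)*289)) = -71470/(-182297 + (-1062/5 + 867/5)) = -71470/(-182297 - 39) = -71470/(-182336) = -71470*(-1/182336) = 5105/13024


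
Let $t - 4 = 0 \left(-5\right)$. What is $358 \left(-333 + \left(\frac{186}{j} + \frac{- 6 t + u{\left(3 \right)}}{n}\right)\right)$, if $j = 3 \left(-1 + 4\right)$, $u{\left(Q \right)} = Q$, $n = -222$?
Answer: $- \frac{12407743}{111} \approx -1.1178 \cdot 10^{5}$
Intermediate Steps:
$t = 4$ ($t = 4 + 0 \left(-5\right) = 4 + 0 = 4$)
$j = 9$ ($j = 3 \cdot 3 = 9$)
$358 \left(-333 + \left(\frac{186}{j} + \frac{- 6 t + u{\left(3 \right)}}{n}\right)\right) = 358 \left(-333 + \left(\frac{186}{9} + \frac{\left(-6\right) 4 + 3}{-222}\right)\right) = 358 \left(-333 + \left(186 \cdot \frac{1}{9} + \left(-24 + 3\right) \left(- \frac{1}{222}\right)\right)\right) = 358 \left(-333 + \left(\frac{62}{3} - - \frac{7}{74}\right)\right) = 358 \left(-333 + \left(\frac{62}{3} + \frac{7}{74}\right)\right) = 358 \left(-333 + \frac{4609}{222}\right) = 358 \left(- \frac{69317}{222}\right) = - \frac{12407743}{111}$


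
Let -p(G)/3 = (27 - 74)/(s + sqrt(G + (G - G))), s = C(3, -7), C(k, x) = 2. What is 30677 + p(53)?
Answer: 1502891/49 + 141*sqrt(53)/49 ≈ 30692.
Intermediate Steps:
s = 2
p(G) = 141/(2 + sqrt(G)) (p(G) = -3*(27 - 74)/(2 + sqrt(G + (G - G))) = -(-141)/(2 + sqrt(G + 0)) = -(-141)/(2 + sqrt(G)) = 141/(2 + sqrt(G)))
30677 + p(53) = 30677 + 141/(2 + sqrt(53))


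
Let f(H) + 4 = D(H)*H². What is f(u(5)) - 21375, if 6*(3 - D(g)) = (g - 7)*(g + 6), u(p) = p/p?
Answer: -21369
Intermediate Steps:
u(p) = 1
D(g) = 3 - (-7 + g)*(6 + g)/6 (D(g) = 3 - (g - 7)*(g + 6)/6 = 3 - (-7 + g)*(6 + g)/6)
f(H) = -4 + H²*(10 - H²/6 + H/6) (f(H) = -4 + (10 - H²/6 + H/6)*H² = -4 + H²*(10 - H²/6 + H/6))
f(u(5)) - 21375 = (-4 + (⅙)*1²*(60 + 1 - 1*1²)) - 21375 = (-4 + (⅙)*1*(60 + 1 - 1*1)) - 21375 = (-4 + (⅙)*1*(60 + 1 - 1)) - 21375 = (-4 + (⅙)*1*60) - 21375 = (-4 + 10) - 21375 = 6 - 21375 = -21369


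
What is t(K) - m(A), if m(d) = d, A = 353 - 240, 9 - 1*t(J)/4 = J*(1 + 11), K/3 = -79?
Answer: 11299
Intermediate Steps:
K = -237 (K = 3*(-79) = -237)
t(J) = 36 - 48*J (t(J) = 36 - 4*J*(1 + 11) = 36 - 4*J*12 = 36 - 48*J)
A = 113
t(K) - m(A) = (36 - 48*(-237)) - 1*113 = (36 + 11376) - 113 = 11412 - 113 = 11299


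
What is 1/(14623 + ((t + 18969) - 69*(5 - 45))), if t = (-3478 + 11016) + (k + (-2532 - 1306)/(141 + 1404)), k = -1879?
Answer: 1545/64903157 ≈ 2.3805e-5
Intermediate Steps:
t = 8739317/1545 (t = (-3478 + 11016) + (-1879 + (-2532 - 1306)/(141 + 1404)) = 7538 + (-1879 - 3838/1545) = 7538 - 2906893/1545 = 8739317/1545 ≈ 5656.5)
1/(14623 + ((t + 18969) - 69*(5 - 45))) = 1/(14623 + ((8739317/1545 + 18969) - 69*(5 - 45))) = 1/(14623 + (38046422/1545 - 69*(-40))) = 1/(14623 + (38046422/1545 + 2760)) = 1/(14623 + 42310622/1545) = 1/(64903157/1545) = 1545/64903157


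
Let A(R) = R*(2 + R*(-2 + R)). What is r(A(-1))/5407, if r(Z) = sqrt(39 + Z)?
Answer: sqrt(34)/5407 ≈ 0.0010784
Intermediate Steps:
r(A(-1))/5407 = sqrt(39 - (2 + (-1)**2 - 2*(-1)))/5407 = sqrt(39 - (2 + 1 + 2))*(1/5407) = sqrt(39 - 1*5)*(1/5407) = sqrt(39 - 5)*(1/5407) = sqrt(34)*(1/5407) = sqrt(34)/5407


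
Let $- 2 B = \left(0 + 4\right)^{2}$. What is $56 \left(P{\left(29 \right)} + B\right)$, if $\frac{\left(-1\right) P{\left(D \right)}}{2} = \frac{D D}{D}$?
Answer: $-3696$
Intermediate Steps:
$B = -8$ ($B = - \frac{\left(0 + 4\right)^{2}}{2} = - \frac{4^{2}}{2} = \left(- \frac{1}{2}\right) 16 = -8$)
$P{\left(D \right)} = - 2 D$ ($P{\left(D \right)} = - 2 \frac{D D}{D} = - 2 \frac{D^{2}}{D} = - 2 D$)
$56 \left(P{\left(29 \right)} + B\right) = 56 \left(\left(-2\right) 29 - 8\right) = 56 \left(-58 - 8\right) = 56 \left(-66\right) = -3696$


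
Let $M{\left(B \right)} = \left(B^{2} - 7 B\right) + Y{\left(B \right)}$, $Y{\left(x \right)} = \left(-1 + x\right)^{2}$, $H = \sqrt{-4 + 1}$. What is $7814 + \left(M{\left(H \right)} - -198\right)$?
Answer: $8007 - 9 i \sqrt{3} \approx 8007.0 - 15.588 i$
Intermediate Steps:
$H = i \sqrt{3}$ ($H = \sqrt{-3} = i \sqrt{3} \approx 1.732 i$)
$M{\left(B \right)} = B^{2} + \left(-1 + B\right)^{2} - 7 B$ ($M{\left(B \right)} = \left(B^{2} - 7 B\right) + \left(-1 + B\right)^{2} = B^{2} + \left(-1 + B\right)^{2} - 7 B$)
$7814 + \left(M{\left(H \right)} - -198\right) = 7814 + \left(\left(1 - 9 i \sqrt{3} + 2 \left(i \sqrt{3}\right)^{2}\right) - -198\right) = 7814 + \left(\left(1 - 9 i \sqrt{3} + 2 \left(-3\right)\right) + 198\right) = 7814 + \left(\left(1 - 9 i \sqrt{3} - 6\right) + 198\right) = 7814 + \left(\left(-5 - 9 i \sqrt{3}\right) + 198\right) = 7814 + \left(193 - 9 i \sqrt{3}\right) = 8007 - 9 i \sqrt{3}$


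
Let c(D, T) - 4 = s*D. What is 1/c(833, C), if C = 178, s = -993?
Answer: -1/827165 ≈ -1.2089e-6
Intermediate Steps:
c(D, T) = 4 - 993*D
1/c(833, C) = 1/(4 - 993*833) = 1/(4 - 827169) = 1/(-827165) = -1/827165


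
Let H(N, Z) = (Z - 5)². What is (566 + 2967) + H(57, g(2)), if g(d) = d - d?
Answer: 3558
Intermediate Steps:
g(d) = 0
H(N, Z) = (-5 + Z)²
(566 + 2967) + H(57, g(2)) = (566 + 2967) + (-5 + 0)² = 3533 + (-5)² = 3533 + 25 = 3558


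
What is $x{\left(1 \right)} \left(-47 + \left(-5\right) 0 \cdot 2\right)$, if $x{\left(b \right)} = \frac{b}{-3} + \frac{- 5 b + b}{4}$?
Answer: $\frac{188}{3} \approx 62.667$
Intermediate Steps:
$x{\left(b \right)} = - \frac{4 b}{3}$ ($x{\left(b \right)} = b \left(- \frac{1}{3}\right) + - 4 b \frac{1}{4} = - \frac{b}{3} - b = - \frac{4 b}{3}$)
$x{\left(1 \right)} \left(-47 + \left(-5\right) 0 \cdot 2\right) = \left(- \frac{4}{3}\right) 1 \left(-47 + \left(-5\right) 0 \cdot 2\right) = - \frac{4 \left(-47 + 0 \cdot 2\right)}{3} = - \frac{4 \left(-47 + 0\right)}{3} = \left(- \frac{4}{3}\right) \left(-47\right) = \frac{188}{3}$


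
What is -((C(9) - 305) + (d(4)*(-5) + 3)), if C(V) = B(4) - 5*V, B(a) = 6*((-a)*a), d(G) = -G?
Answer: 423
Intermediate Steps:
B(a) = -6*a**2 (B(a) = 6*(-a**2) = -6*a**2)
C(V) = -96 - 5*V (C(V) = -6*4**2 - 5*V = -6*16 - 5*V = -96 - 5*V)
-((C(9) - 305) + (d(4)*(-5) + 3)) = -(((-96 - 5*9) - 305) + (-1*4*(-5) + 3)) = -(((-96 - 45) - 305) + (-4*(-5) + 3)) = -((-141 - 305) + (20 + 3)) = -(-446 + 23) = -1*(-423) = 423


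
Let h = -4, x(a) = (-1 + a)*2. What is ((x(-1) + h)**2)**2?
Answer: 4096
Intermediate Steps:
x(a) = -2 + 2*a
((x(-1) + h)**2)**2 = (((-2 + 2*(-1)) - 4)**2)**2 = (((-2 - 2) - 4)**2)**2 = ((-4 - 4)**2)**2 = ((-8)**2)**2 = 64**2 = 4096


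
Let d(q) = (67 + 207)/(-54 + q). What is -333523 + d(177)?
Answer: -41023055/123 ≈ -3.3352e+5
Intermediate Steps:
d(q) = 274/(-54 + q)
-333523 + d(177) = -333523 + 274/(-54 + 177) = -333523 + 274/123 = -41023055/123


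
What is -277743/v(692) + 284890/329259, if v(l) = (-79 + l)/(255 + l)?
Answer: -86602390530269/201835767 ≈ -4.2907e+5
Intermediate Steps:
v(l) = (-79 + l)/(255 + l)
-277743/v(692) + 284890/329259 = -277743*(255 + 692)/(-79 + 692) + 284890/329259 = -277743/(613/947) + 284890*(1/329259) = -277743/((1/947)*613) + 284890/329259 = -277743/613/947 + 284890/329259 = -277743*947/613 + 284890/329259 = -263022621/613 + 284890/329259 = -86602390530269/201835767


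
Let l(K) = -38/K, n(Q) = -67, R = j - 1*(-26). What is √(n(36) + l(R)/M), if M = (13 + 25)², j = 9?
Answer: I*√118517630/1330 ≈ 8.1854*I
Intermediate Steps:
R = 35 (R = 9 - 1*(-26) = 9 + 26 = 35)
M = 1444 (M = 38² = 1444)
√(n(36) + l(R)/M) = √(-67 - 38/35/1444) = √(-67 - 38*1/35*(1/1444)) = √(-67 - 38/35*1/1444) = √(-67 - 1/1330) = √(-89111/1330) = I*√118517630/1330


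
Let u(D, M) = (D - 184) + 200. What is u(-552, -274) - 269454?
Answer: -269990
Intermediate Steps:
u(D, M) = 16 + D (u(D, M) = (-184 + D) + 200 = 16 + D)
u(-552, -274) - 269454 = (16 - 552) - 269454 = -536 - 269454 = -269990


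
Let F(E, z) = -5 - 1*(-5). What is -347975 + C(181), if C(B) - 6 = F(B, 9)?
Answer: -347969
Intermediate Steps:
F(E, z) = 0 (F(E, z) = -5 + 5 = 0)
C(B) = 6 (C(B) = 6 + 0 = 6)
-347975 + C(181) = -347975 + 6 = -347969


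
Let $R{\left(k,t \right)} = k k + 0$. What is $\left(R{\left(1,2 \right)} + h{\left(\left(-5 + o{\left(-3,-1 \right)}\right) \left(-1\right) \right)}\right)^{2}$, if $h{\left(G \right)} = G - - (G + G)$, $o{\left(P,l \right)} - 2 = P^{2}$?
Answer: $289$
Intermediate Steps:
$o{\left(P,l \right)} = 2 + P^{2}$
$R{\left(k,t \right)} = k^{2}$ ($R{\left(k,t \right)} = k^{2} + 0 = k^{2}$)
$h{\left(G \right)} = 3 G$ ($h{\left(G \right)} = G - - 2 G = G + 2 G = 3 G$)
$\left(R{\left(1,2 \right)} + h{\left(\left(-5 + o{\left(-3,-1 \right)}\right) \left(-1\right) \right)}\right)^{2} = \left(1^{2} + 3 \left(-5 + \left(2 + \left(-3\right)^{2}\right)\right) \left(-1\right)\right)^{2} = \left(1 + 3 \left(-5 + \left(2 + 9\right)\right) \left(-1\right)\right)^{2} = \left(1 + 3 \left(-5 + 11\right) \left(-1\right)\right)^{2} = \left(1 + 3 \cdot 6 \left(-1\right)\right)^{2} = \left(1 + 3 \left(-6\right)\right)^{2} = \left(1 - 18\right)^{2} = \left(-17\right)^{2} = 289$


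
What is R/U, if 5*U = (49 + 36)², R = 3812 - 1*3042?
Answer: 154/289 ≈ 0.53287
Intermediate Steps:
R = 770 (R = 3812 - 3042 = 770)
U = 1445 (U = (49 + 36)²/5 = (⅕)*85² = (⅕)*7225 = 1445)
R/U = 770/1445 = 770*(1/1445) = 154/289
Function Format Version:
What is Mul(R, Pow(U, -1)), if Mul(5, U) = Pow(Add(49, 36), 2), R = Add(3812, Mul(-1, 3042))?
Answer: Rational(154, 289) ≈ 0.53287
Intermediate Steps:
R = 770 (R = Add(3812, -3042) = 770)
U = 1445 (U = Mul(Rational(1, 5), Pow(Add(49, 36), 2)) = Mul(Rational(1, 5), Pow(85, 2)) = Mul(Rational(1, 5), 7225) = 1445)
Mul(R, Pow(U, -1)) = Mul(770, Pow(1445, -1)) = Mul(770, Rational(1, 1445)) = Rational(154, 289)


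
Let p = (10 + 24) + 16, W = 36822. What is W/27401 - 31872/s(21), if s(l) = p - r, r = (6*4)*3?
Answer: 39733398/27401 ≈ 1450.1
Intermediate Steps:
p = 50 (p = 34 + 16 = 50)
r = 72 (r = 24*3 = 72)
s(l) = -22 (s(l) = 50 - 1*72 = 50 - 72 = -22)
W/27401 - 31872/s(21) = 36822/27401 - 31872/(-22) = 36822*(1/27401) - 31872*(-1/22) = 36822/27401 + 15936/11 = 39733398/27401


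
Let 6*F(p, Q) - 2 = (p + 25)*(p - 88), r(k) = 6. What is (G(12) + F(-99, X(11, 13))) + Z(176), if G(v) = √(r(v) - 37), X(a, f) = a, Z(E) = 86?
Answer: 7178/3 + I*√31 ≈ 2392.7 + 5.5678*I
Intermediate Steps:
F(p, Q) = ⅓ + (-88 + p)*(25 + p)/6 (F(p, Q) = ⅓ + ((p + 25)*(p - 88))/6 = ⅓ + ((25 + p)*(-88 + p))/6 = ⅓ + ((-88 + p)*(25 + p))/6 = ⅓ + (-88 + p)*(25 + p)/6)
G(v) = I*√31 (G(v) = √(6 - 37) = √(-31) = I*√31)
(G(12) + F(-99, X(11, 13))) + Z(176) = (I*√31 + (-1099/3 - 21/2*(-99) + (⅙)*(-99)²)) + 86 = (I*√31 + (-1099/3 + 2079/2 + (⅙)*9801)) + 86 = (I*√31 + (-1099/3 + 2079/2 + 3267/2)) + 86 = (I*√31 + 6920/3) + 86 = (6920/3 + I*√31) + 86 = 7178/3 + I*√31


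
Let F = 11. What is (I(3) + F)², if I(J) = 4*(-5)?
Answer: 81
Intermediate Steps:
I(J) = -20
(I(3) + F)² = (-20 + 11)² = (-9)² = 81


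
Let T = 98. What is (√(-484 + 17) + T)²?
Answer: (98 + I*√467)² ≈ 9137.0 + 4235.6*I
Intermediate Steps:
(√(-484 + 17) + T)² = (√(-484 + 17) + 98)² = (√(-467) + 98)² = (I*√467 + 98)² = (98 + I*√467)²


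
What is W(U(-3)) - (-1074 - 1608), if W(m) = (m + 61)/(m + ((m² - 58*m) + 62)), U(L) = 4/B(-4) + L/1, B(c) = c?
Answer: 273583/102 ≈ 2682.2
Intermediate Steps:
U(L) = -1 + L (U(L) = 4/(-4) + L/1 = 4*(-¼) + L*1 = -1 + L)
W(m) = (61 + m)/(62 + m² - 57*m) (W(m) = (61 + m)/(m + (62 + m² - 58*m)) = (61 + m)/(62 + m² - 57*m))
W(U(-3)) - (-1074 - 1608) = (61 + (-1 - 3))/(62 + (-1 - 3)² - 57*(-1 - 3)) - (-1074 - 1608) = (61 - 4)/(62 + (-4)² - 57*(-4)) - 1*(-2682) = 57/(62 + 16 + 228) + 2682 = 57/306 + 2682 = (1/306)*57 + 2682 = 19/102 + 2682 = 273583/102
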